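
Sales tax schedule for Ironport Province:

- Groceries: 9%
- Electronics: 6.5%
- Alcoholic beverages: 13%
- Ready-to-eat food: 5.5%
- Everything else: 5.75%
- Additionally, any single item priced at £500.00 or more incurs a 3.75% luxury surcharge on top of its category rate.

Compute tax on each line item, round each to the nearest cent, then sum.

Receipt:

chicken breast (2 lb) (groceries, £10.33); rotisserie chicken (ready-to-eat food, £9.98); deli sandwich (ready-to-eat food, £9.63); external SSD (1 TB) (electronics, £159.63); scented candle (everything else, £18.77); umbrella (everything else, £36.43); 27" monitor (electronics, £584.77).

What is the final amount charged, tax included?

Chicken breast (2 lb) £10.33: groceries → 9% → £0.93
Rotisserie chicken £9.98: ready-to-eat food → 5.5% → £0.55
Deli sandwich £9.63: ready-to-eat food → 5.5% → £0.53
External SSD (1 TB) £159.63: electronics → 6.5% → £10.38
Scented candle £18.77: everything else → 5.75% → £1.08
Umbrella £36.43: everything else → 5.75% → £2.09
27" monitor £584.77: electronics → 6.5% + 3.75% surcharge = 10.25% → £59.94
Subtotal = £829.54; tax = £75.50; total due = £905.04

£905.04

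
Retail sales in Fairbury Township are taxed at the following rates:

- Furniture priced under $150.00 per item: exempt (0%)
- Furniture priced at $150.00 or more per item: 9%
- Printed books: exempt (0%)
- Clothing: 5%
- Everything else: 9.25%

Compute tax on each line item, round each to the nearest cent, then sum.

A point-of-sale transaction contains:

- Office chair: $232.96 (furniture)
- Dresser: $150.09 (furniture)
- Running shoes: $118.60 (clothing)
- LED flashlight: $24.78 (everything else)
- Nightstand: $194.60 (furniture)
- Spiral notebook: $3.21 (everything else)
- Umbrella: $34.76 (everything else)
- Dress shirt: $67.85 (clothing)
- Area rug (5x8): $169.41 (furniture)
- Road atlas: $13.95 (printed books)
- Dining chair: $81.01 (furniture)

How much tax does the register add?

$82.37

Office chair $232.96: furniture, $150.00 or more → 9% → $20.97
Dresser $150.09: furniture, $150.00 or more → 9% → $13.51
Running shoes $118.60: clothing → 5% → $5.93
LED flashlight $24.78: everything else → 9.25% → $2.29
Nightstand $194.60: furniture, $150.00 or more → 9% → $17.51
Spiral notebook $3.21: everything else → 9.25% → $0.30
Umbrella $34.76: everything else → 9.25% → $3.22
Dress shirt $67.85: clothing → 5% → $3.39
Area rug (5x8) $169.41: furniture, $150.00 or more → 9% → $15.25
Road atlas $13.95: printed books → 0% → $0.00
Dining chair $81.01: furniture, under $150.00 → 0% → $0.00
Total tax = $20.97 + $13.51 + $5.93 + $2.29 + $17.51 + $0.30 + $3.22 + $3.39 + $15.25 = $82.37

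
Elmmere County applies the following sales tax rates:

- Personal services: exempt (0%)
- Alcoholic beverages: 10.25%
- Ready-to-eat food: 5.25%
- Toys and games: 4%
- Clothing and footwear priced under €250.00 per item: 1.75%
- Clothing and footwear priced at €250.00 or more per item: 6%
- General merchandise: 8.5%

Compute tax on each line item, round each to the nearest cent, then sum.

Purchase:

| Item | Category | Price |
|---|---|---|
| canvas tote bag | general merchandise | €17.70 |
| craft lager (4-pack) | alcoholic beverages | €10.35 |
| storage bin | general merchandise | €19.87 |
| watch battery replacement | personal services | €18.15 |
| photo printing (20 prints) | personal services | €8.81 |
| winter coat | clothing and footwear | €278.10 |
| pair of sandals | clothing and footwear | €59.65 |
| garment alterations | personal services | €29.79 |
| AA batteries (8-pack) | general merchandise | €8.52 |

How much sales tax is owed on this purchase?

€22.70

Canvas tote bag €17.70: general merchandise → 8.5% → €1.50
Craft lager (4-pack) €10.35: alcoholic beverages → 10.25% → €1.06
Storage bin €19.87: general merchandise → 8.5% → €1.69
Watch battery replacement €18.15: personal services → 0% → €0.00
Photo printing (20 prints) €8.81: personal services → 0% → €0.00
Winter coat €278.10: clothing and footwear, €250.00 or more → 6% → €16.69
Pair of sandals €59.65: clothing and footwear, under €250.00 → 1.75% → €1.04
Garment alterations €29.79: personal services → 0% → €0.00
AA batteries (8-pack) €8.52: general merchandise → 8.5% → €0.72
Total tax = €1.50 + €1.06 + €1.69 + €16.69 + €1.04 + €0.72 = €22.70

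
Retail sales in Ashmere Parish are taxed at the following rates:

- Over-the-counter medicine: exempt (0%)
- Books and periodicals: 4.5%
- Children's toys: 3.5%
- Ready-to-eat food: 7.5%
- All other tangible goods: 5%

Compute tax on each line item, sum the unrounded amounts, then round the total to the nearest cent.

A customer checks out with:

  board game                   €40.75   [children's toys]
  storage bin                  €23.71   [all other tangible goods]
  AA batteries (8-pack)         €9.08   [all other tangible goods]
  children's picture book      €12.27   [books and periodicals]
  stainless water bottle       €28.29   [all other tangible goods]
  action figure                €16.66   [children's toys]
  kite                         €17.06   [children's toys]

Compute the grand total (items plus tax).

Board game €40.75: children's toys → 3.5% → €1.42625
Storage bin €23.71: all other tangible goods → 5% → €1.1855
AA batteries (8-pack) €9.08: all other tangible goods → 5% → €0.454
Children's picture book €12.27: books and periodicals → 4.5% → €0.55215
Stainless water bottle €28.29: all other tangible goods → 5% → €1.4145
Action figure €16.66: children's toys → 3.5% → €0.5831
Kite €17.06: children's toys → 3.5% → €0.5971
Subtotal = €147.82; unrounded tax = €6.2126 → €6.21; total due = €154.03

€154.03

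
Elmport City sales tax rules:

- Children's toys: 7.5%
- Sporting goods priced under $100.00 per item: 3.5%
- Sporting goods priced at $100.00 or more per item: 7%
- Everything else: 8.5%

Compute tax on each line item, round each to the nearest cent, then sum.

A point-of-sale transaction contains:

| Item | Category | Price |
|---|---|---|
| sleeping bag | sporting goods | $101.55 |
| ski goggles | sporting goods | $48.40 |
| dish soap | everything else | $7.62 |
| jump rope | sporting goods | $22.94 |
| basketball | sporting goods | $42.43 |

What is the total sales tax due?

Sleeping bag $101.55: sporting goods, $100.00 or more → 7% → $7.11
Ski goggles $48.40: sporting goods, under $100.00 → 3.5% → $1.69
Dish soap $7.62: everything else → 8.5% → $0.65
Jump rope $22.94: sporting goods, under $100.00 → 3.5% → $0.80
Basketball $42.43: sporting goods, under $100.00 → 3.5% → $1.49
Total tax = $7.11 + $1.69 + $0.65 + $0.80 + $1.49 = $11.74

$11.74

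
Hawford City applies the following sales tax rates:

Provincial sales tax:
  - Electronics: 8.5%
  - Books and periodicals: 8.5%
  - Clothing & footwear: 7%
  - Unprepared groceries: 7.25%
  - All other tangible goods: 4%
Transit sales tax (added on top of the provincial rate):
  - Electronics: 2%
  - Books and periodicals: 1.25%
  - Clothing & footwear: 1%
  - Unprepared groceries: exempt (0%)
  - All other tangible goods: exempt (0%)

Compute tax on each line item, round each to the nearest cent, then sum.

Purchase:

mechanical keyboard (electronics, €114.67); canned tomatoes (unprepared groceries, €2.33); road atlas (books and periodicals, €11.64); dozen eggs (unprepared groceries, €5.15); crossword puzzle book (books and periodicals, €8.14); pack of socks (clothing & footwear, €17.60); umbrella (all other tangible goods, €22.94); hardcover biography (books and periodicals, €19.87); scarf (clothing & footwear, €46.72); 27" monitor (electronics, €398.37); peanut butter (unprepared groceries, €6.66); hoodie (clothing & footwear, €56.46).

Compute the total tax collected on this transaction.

Mechanical keyboard €114.67: electronics → 8.5% + 2% transit = 10.5% → €12.04
Canned tomatoes €2.33: unprepared groceries → 7.25% + 0% transit = 7.25% → €0.17
Road atlas €11.64: books and periodicals → 8.5% + 1.25% transit = 9.75% → €1.13
Dozen eggs €5.15: unprepared groceries → 7.25% + 0% transit = 7.25% → €0.37
Crossword puzzle book €8.14: books and periodicals → 8.5% + 1.25% transit = 9.75% → €0.79
Pack of socks €17.60: clothing & footwear → 7% + 1% transit = 8% → €1.41
Umbrella €22.94: all other tangible goods → 4% + 0% transit = 4% → €0.92
Hardcover biography €19.87: books and periodicals → 8.5% + 1.25% transit = 9.75% → €1.94
Scarf €46.72: clothing & footwear → 7% + 1% transit = 8% → €3.74
27" monitor €398.37: electronics → 8.5% + 2% transit = 10.5% → €41.83
Peanut butter €6.66: unprepared groceries → 7.25% + 0% transit = 7.25% → €0.48
Hoodie €56.46: clothing & footwear → 7% + 1% transit = 8% → €4.52
Total tax = €12.04 + €0.17 + €1.13 + €0.37 + €0.79 + €1.41 + €0.92 + €1.94 + €3.74 + €41.83 + €0.48 + €4.52 = €69.34

€69.34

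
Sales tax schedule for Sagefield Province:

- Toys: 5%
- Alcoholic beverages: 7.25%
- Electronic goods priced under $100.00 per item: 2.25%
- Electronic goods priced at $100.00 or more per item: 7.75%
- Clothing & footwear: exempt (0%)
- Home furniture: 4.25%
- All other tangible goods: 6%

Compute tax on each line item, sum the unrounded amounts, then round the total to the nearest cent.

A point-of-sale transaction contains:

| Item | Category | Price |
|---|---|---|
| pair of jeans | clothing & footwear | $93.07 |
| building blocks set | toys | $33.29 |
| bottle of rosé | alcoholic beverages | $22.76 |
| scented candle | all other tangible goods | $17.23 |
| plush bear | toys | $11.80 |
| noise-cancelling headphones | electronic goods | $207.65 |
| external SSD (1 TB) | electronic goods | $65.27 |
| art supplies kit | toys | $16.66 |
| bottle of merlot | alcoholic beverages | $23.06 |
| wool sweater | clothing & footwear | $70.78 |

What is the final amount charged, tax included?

$586.57

Pair of jeans $93.07: clothing & footwear → 0% → $0.00
Building blocks set $33.29: toys → 5% → $1.6645
Bottle of rosé $22.76: alcoholic beverages → 7.25% → $1.6501
Scented candle $17.23: all other tangible goods → 6% → $1.0338
Plush bear $11.80: toys → 5% → $0.59
Noise-cancelling headphones $207.65: electronic goods, $100.00 or more → 7.75% → $16.092875
External SSD (1 TB) $65.27: electronic goods, under $100.00 → 2.25% → $1.468575
Art supplies kit $16.66: toys → 5% → $0.833
Bottle of merlot $23.06: alcoholic beverages → 7.25% → $1.67185
Wool sweater $70.78: clothing & footwear → 0% → $0.00
Subtotal = $561.57; unrounded tax = $25.0047 → $25.00; total due = $586.57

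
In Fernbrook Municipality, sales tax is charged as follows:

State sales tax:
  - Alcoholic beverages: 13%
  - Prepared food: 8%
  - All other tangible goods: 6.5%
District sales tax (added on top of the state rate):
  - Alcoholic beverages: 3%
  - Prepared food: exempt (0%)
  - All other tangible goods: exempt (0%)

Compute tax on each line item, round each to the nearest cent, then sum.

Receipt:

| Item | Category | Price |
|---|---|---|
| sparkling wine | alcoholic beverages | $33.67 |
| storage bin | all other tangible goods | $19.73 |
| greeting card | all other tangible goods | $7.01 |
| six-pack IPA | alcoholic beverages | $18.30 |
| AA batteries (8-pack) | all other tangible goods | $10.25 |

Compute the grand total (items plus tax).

$99.69

Sparkling wine $33.67: alcoholic beverages → 13% + 3% district = 16% → $5.39
Storage bin $19.73: all other tangible goods → 6.5% + 0% district = 6.5% → $1.28
Greeting card $7.01: all other tangible goods → 6.5% + 0% district = 6.5% → $0.46
Six-pack IPA $18.30: alcoholic beverages → 13% + 3% district = 16% → $2.93
AA batteries (8-pack) $10.25: all other tangible goods → 6.5% + 0% district = 6.5% → $0.67
Subtotal = $88.96; tax = $10.73; total due = $99.69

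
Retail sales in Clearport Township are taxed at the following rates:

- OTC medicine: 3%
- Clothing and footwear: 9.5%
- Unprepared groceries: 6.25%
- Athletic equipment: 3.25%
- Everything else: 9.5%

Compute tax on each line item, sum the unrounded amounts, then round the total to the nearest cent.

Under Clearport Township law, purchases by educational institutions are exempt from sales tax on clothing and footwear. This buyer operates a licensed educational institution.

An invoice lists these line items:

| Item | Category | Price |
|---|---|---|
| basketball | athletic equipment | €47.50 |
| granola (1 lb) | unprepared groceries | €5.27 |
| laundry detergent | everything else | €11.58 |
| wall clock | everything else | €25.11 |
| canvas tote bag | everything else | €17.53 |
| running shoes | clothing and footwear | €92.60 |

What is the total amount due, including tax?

€206.61

Basketball €47.50: athletic equipment → 3.25% → €1.54375
Granola (1 lb) €5.27: unprepared groceries → 6.25% → €0.329375
Laundry detergent €11.58: everything else → 9.5% → €1.1001
Wall clock €25.11: everything else → 9.5% → €2.38545
Canvas tote bag €17.53: everything else → 9.5% → €1.66535
Running shoes €92.60: clothing and footwear, buyer-exempt → 0% → €0.00
Subtotal = €199.59; unrounded tax = €7.024025 → €7.02; total due = €206.61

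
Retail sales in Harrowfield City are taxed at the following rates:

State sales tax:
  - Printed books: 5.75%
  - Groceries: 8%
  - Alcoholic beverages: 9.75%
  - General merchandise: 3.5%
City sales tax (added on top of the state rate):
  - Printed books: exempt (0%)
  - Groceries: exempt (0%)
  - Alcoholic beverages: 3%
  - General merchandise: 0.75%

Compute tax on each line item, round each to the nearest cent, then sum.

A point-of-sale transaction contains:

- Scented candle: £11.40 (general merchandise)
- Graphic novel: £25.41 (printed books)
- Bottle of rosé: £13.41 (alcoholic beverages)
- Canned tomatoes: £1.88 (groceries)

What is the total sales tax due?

£3.80

Scented candle £11.40: general merchandise → 3.5% + 0.75% city = 4.25% → £0.48
Graphic novel £25.41: printed books → 5.75% + 0% city = 5.75% → £1.46
Bottle of rosé £13.41: alcoholic beverages → 9.75% + 3% city = 12.75% → £1.71
Canned tomatoes £1.88: groceries → 8% + 0% city = 8% → £0.15
Total tax = £0.48 + £1.46 + £1.71 + £0.15 = £3.80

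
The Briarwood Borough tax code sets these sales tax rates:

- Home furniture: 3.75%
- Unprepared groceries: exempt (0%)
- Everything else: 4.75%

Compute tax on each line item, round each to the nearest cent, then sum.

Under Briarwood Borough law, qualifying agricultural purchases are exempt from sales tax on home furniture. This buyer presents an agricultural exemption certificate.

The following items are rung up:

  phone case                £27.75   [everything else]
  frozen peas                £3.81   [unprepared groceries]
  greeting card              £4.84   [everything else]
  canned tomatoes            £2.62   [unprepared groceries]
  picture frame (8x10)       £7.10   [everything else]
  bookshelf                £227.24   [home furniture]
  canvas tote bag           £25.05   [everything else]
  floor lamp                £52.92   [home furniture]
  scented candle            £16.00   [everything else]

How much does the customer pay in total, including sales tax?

£371.17

Phone case £27.75: everything else → 4.75% → £1.32
Frozen peas £3.81: unprepared groceries → 0% → £0.00
Greeting card £4.84: everything else → 4.75% → £0.23
Canned tomatoes £2.62: unprepared groceries → 0% → £0.00
Picture frame (8x10) £7.10: everything else → 4.75% → £0.34
Bookshelf £227.24: home furniture, buyer-exempt → 0% → £0.00
Canvas tote bag £25.05: everything else → 4.75% → £1.19
Floor lamp £52.92: home furniture, buyer-exempt → 0% → £0.00
Scented candle £16.00: everything else → 4.75% → £0.76
Subtotal = £367.33; tax = £3.84; total due = £371.17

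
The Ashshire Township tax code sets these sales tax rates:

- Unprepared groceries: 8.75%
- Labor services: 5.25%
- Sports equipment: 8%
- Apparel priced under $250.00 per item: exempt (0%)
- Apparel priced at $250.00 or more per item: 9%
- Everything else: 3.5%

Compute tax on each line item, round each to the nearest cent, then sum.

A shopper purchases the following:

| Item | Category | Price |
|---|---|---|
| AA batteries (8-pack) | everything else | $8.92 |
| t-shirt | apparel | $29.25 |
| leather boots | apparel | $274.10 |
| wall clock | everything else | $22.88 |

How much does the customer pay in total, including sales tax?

AA batteries (8-pack) $8.92: everything else → 3.5% → $0.31
T-shirt $29.25: apparel, under $250.00 → 0% → $0.00
Leather boots $274.10: apparel, $250.00 or more → 9% → $24.67
Wall clock $22.88: everything else → 3.5% → $0.80
Subtotal = $335.15; tax = $25.78; total due = $360.93

$360.93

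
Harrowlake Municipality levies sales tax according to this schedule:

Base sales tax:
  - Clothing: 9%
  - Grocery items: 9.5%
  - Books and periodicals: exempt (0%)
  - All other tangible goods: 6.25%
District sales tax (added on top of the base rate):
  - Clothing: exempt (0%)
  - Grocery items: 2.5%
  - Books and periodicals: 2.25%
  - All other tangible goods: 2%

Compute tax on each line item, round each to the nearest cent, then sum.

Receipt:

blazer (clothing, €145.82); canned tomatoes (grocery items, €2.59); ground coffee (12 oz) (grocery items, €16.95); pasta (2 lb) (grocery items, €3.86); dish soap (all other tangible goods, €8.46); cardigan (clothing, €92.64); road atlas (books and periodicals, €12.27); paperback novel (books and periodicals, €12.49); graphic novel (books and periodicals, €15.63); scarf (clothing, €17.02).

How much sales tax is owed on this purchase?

€27.40

Blazer €145.82: clothing → 9% + 0% district = 9% → €13.12
Canned tomatoes €2.59: grocery items → 9.5% + 2.5% district = 12% → €0.31
Ground coffee (12 oz) €16.95: grocery items → 9.5% + 2.5% district = 12% → €2.03
Pasta (2 lb) €3.86: grocery items → 9.5% + 2.5% district = 12% → €0.46
Dish soap €8.46: all other tangible goods → 6.25% + 2% district = 8.25% → €0.70
Cardigan €92.64: clothing → 9% + 0% district = 9% → €8.34
Road atlas €12.27: books and periodicals → 0% + 2.25% district = 2.25% → €0.28
Paperback novel €12.49: books and periodicals → 0% + 2.25% district = 2.25% → €0.28
Graphic novel €15.63: books and periodicals → 0% + 2.25% district = 2.25% → €0.35
Scarf €17.02: clothing → 9% + 0% district = 9% → €1.53
Total tax = €13.12 + €0.31 + €2.03 + €0.46 + €0.70 + €8.34 + €0.28 + €0.28 + €0.35 + €1.53 = €27.40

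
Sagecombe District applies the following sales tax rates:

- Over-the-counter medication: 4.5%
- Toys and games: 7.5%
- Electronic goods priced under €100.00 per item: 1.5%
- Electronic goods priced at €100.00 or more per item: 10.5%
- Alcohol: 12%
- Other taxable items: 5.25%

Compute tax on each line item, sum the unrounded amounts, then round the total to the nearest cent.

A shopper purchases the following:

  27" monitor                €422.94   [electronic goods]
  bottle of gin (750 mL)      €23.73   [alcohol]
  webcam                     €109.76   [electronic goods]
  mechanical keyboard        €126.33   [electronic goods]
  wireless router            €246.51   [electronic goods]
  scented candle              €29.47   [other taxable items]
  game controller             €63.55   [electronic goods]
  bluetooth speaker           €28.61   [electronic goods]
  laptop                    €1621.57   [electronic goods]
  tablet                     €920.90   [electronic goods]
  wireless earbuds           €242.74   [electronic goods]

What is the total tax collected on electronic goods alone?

27" monitor €422.94: electronic goods, €100.00 or more → 10.5% → €44.4087
Webcam €109.76: electronic goods, €100.00 or more → 10.5% → €11.5248
Mechanical keyboard €126.33: electronic goods, €100.00 or more → 10.5% → €13.26465
Wireless router €246.51: electronic goods, €100.00 or more → 10.5% → €25.88355
Game controller €63.55: electronic goods, under €100.00 → 1.5% → €0.95325
Bluetooth speaker €28.61: electronic goods, under €100.00 → 1.5% → €0.42915
Laptop €1621.57: electronic goods, €100.00 or more → 10.5% → €170.26485
Tablet €920.90: electronic goods, €100.00 or more → 10.5% → €96.6945
Wireless earbuds €242.74: electronic goods, €100.00 or more → 10.5% → €25.4877
Tax on electronic goods: unrounded sum = €388.91115 → €388.91

€388.91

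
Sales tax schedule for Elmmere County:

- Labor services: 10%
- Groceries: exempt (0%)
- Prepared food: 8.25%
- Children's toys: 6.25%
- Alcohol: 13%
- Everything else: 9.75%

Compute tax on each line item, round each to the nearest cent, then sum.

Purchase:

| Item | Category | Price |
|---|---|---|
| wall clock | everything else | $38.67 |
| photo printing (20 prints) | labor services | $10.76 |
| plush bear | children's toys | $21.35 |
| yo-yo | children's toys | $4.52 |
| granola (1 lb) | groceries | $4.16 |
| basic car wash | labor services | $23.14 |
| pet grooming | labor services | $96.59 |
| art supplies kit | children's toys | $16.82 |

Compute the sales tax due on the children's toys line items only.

$2.66

Plush bear $21.35: children's toys → 6.25% → $1.33
Yo-yo $4.52: children's toys → 6.25% → $0.28
Art supplies kit $16.82: children's toys → 6.25% → $1.05
Tax on children's toys = $1.33 + $0.28 + $1.05 = $2.66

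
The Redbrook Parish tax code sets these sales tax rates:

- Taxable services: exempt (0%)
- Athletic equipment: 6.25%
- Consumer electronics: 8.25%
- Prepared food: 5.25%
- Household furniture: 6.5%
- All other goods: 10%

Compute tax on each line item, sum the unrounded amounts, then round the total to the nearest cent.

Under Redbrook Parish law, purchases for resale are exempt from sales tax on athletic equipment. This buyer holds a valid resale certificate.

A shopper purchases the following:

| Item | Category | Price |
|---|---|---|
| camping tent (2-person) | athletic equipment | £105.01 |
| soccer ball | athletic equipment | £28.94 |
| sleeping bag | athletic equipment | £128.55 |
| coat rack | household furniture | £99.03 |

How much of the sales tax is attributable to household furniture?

£6.44

Coat rack £99.03: household furniture → 6.5% → £6.43695
Tax on household furniture: unrounded sum = £6.43695 → £6.44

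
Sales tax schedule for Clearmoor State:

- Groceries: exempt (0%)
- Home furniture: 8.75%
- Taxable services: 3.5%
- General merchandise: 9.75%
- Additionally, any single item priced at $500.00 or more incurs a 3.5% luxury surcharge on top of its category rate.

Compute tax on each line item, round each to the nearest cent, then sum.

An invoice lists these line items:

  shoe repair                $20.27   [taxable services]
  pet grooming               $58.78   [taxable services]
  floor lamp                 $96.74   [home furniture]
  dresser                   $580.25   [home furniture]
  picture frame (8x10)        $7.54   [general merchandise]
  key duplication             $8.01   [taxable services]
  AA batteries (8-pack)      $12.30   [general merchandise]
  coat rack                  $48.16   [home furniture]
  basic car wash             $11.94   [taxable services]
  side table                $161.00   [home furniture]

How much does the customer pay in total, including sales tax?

$1108.24

Shoe repair $20.27: taxable services → 3.5% → $0.71
Pet grooming $58.78: taxable services → 3.5% → $2.06
Floor lamp $96.74: home furniture → 8.75% → $8.46
Dresser $580.25: home furniture → 8.75% + 3.5% surcharge = 12.25% → $71.08
Picture frame (8x10) $7.54: general merchandise → 9.75% → $0.74
Key duplication $8.01: taxable services → 3.5% → $0.28
AA batteries (8-pack) $12.30: general merchandise → 9.75% → $1.20
Coat rack $48.16: home furniture → 8.75% → $4.21
Basic car wash $11.94: taxable services → 3.5% → $0.42
Side table $161.00: home furniture → 8.75% → $14.09
Subtotal = $1004.99; tax = $103.25; total due = $1108.24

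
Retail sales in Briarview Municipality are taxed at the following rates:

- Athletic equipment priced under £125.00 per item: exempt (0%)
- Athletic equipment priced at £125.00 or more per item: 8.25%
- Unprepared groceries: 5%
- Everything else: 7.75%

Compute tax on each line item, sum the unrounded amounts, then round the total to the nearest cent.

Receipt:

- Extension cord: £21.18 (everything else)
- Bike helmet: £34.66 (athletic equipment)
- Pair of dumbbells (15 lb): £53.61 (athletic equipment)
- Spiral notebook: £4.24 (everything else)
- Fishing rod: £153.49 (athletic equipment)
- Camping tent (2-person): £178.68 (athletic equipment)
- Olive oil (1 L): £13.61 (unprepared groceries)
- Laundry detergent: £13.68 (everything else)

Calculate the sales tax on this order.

Extension cord £21.18: everything else → 7.75% → £1.64145
Bike helmet £34.66: athletic equipment, under £125.00 → 0% → £0.00
Pair of dumbbells (15 lb) £53.61: athletic equipment, under £125.00 → 0% → £0.00
Spiral notebook £4.24: everything else → 7.75% → £0.3286
Fishing rod £153.49: athletic equipment, £125.00 or more → 8.25% → £12.662925
Camping tent (2-person) £178.68: athletic equipment, £125.00 or more → 8.25% → £14.7411
Olive oil (1 L) £13.61: unprepared groceries → 5% → £0.6805
Laundry detergent £13.68: everything else → 7.75% → £1.0602
Unrounded tax sum = £31.114775 → £31.11

£31.11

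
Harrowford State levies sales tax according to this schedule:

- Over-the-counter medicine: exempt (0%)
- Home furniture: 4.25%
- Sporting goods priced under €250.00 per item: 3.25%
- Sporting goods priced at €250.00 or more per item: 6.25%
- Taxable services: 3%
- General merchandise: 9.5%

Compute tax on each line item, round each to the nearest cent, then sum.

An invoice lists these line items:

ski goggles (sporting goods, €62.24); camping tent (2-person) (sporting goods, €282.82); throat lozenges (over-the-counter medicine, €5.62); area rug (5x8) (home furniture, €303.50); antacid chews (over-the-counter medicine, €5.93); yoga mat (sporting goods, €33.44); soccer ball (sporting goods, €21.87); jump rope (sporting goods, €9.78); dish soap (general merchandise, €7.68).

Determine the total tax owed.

Ski goggles €62.24: sporting goods, under €250.00 → 3.25% → €2.02
Camping tent (2-person) €282.82: sporting goods, €250.00 or more → 6.25% → €17.68
Throat lozenges €5.62: over-the-counter medicine → 0% → €0.00
Area rug (5x8) €303.50: home furniture → 4.25% → €12.90
Antacid chews €5.93: over-the-counter medicine → 0% → €0.00
Yoga mat €33.44: sporting goods, under €250.00 → 3.25% → €1.09
Soccer ball €21.87: sporting goods, under €250.00 → 3.25% → €0.71
Jump rope €9.78: sporting goods, under €250.00 → 3.25% → €0.32
Dish soap €7.68: general merchandise → 9.5% → €0.73
Total tax = €2.02 + €17.68 + €12.90 + €1.09 + €0.71 + €0.32 + €0.73 = €35.45

€35.45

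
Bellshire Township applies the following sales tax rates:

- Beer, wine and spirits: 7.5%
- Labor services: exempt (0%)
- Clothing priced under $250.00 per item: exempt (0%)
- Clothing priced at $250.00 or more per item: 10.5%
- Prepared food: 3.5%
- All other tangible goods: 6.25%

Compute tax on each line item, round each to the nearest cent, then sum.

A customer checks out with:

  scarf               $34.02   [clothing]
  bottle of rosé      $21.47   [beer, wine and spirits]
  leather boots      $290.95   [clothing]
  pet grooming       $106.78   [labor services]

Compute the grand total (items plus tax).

$485.38

Scarf $34.02: clothing, under $250.00 → 0% → $0.00
Bottle of rosé $21.47: beer, wine and spirits → 7.5% → $1.61
Leather boots $290.95: clothing, $250.00 or more → 10.5% → $30.55
Pet grooming $106.78: labor services → 0% → $0.00
Subtotal = $453.22; tax = $32.16; total due = $485.38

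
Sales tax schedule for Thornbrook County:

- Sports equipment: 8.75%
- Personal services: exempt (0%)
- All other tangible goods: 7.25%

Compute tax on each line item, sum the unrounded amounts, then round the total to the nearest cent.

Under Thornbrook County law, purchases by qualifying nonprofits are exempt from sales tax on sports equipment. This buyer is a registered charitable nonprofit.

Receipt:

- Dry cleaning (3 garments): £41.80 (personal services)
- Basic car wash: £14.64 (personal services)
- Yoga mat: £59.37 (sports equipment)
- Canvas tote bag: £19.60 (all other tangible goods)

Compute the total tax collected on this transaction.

Dry cleaning (3 garments) £41.80: personal services → 0% → £0.00
Basic car wash £14.64: personal services → 0% → £0.00
Yoga mat £59.37: sports equipment, buyer-exempt → 0% → £0.00
Canvas tote bag £19.60: all other tangible goods → 7.25% → £1.421
Unrounded tax sum = £1.421 → £1.42

£1.42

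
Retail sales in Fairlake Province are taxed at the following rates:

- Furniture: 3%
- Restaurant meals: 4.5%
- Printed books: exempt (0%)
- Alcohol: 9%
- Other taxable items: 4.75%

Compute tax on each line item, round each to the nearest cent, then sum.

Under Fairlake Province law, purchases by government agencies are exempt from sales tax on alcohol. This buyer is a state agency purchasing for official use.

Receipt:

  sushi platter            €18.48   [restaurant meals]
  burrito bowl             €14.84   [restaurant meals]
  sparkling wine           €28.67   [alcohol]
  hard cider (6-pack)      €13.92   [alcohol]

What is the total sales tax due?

Sushi platter €18.48: restaurant meals → 4.5% → €0.83
Burrito bowl €14.84: restaurant meals → 4.5% → €0.67
Sparkling wine €28.67: alcohol, buyer-exempt → 0% → €0.00
Hard cider (6-pack) €13.92: alcohol, buyer-exempt → 0% → €0.00
Total tax = €0.83 + €0.67 = €1.50

€1.50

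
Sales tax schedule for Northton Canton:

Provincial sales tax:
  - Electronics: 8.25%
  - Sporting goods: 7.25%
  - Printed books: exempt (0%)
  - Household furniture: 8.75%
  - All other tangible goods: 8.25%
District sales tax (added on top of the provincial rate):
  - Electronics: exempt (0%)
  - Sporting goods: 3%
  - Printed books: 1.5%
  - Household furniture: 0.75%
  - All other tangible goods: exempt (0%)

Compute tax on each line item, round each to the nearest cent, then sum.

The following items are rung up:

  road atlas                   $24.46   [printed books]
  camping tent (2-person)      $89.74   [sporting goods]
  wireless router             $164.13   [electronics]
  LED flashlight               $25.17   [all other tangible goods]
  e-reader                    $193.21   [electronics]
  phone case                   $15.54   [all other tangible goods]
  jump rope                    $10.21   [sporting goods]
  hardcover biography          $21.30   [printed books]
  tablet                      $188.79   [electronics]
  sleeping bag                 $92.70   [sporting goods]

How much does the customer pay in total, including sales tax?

$894.11

Road atlas $24.46: printed books → 0% + 1.5% district = 1.5% → $0.37
Camping tent (2-person) $89.74: sporting goods → 7.25% + 3% district = 10.25% → $9.20
Wireless router $164.13: electronics → 8.25% + 0% district = 8.25% → $13.54
LED flashlight $25.17: all other tangible goods → 8.25% + 0% district = 8.25% → $2.08
E-reader $193.21: electronics → 8.25% + 0% district = 8.25% → $15.94
Phone case $15.54: all other tangible goods → 8.25% + 0% district = 8.25% → $1.28
Jump rope $10.21: sporting goods → 7.25% + 3% district = 10.25% → $1.05
Hardcover biography $21.30: printed books → 0% + 1.5% district = 1.5% → $0.32
Tablet $188.79: electronics → 8.25% + 0% district = 8.25% → $15.58
Sleeping bag $92.70: sporting goods → 7.25% + 3% district = 10.25% → $9.50
Subtotal = $825.25; tax = $68.86; total due = $894.11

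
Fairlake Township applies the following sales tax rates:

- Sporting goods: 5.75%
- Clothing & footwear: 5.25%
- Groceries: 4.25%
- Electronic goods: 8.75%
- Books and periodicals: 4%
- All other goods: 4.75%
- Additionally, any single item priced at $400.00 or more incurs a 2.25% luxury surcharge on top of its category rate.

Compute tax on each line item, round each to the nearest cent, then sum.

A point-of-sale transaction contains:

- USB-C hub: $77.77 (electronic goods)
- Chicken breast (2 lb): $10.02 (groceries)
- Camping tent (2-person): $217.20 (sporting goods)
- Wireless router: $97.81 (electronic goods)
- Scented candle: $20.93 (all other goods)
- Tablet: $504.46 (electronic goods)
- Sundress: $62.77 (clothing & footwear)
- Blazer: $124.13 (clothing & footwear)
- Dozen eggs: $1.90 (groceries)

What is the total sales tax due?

USB-C hub $77.77: electronic goods → 8.75% → $6.80
Chicken breast (2 lb) $10.02: groceries → 4.25% → $0.43
Camping tent (2-person) $217.20: sporting goods → 5.75% → $12.49
Wireless router $97.81: electronic goods → 8.75% → $8.56
Scented candle $20.93: all other goods → 4.75% → $0.99
Tablet $504.46: electronic goods → 8.75% + 2.25% surcharge = 11% → $55.49
Sundress $62.77: clothing & footwear → 5.25% → $3.30
Blazer $124.13: clothing & footwear → 5.25% → $6.52
Dozen eggs $1.90: groceries → 4.25% → $0.08
Total tax = $6.80 + $0.43 + $12.49 + $8.56 + $0.99 + $55.49 + $3.30 + $6.52 + $0.08 = $94.66

$94.66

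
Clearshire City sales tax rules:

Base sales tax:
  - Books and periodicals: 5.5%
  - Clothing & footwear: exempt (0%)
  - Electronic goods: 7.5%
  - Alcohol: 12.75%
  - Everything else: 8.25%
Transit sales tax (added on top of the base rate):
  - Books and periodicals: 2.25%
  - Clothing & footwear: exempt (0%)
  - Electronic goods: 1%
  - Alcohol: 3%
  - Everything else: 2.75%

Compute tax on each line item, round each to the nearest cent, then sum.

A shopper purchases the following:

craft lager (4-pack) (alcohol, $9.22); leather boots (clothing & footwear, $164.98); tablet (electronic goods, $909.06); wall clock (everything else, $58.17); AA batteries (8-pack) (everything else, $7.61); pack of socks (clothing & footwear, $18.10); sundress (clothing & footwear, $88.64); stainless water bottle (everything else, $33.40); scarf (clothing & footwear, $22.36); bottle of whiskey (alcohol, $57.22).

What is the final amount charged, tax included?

$1467.40

Craft lager (4-pack) $9.22: alcohol → 12.75% + 3% transit = 15.75% → $1.45
Leather boots $164.98: clothing & footwear → 0% + 0% transit = 0% → $0.00
Tablet $909.06: electronic goods → 7.5% + 1% transit = 8.5% → $77.27
Wall clock $58.17: everything else → 8.25% + 2.75% transit = 11% → $6.40
AA batteries (8-pack) $7.61: everything else → 8.25% + 2.75% transit = 11% → $0.84
Pack of socks $18.10: clothing & footwear → 0% + 0% transit = 0% → $0.00
Sundress $88.64: clothing & footwear → 0% + 0% transit = 0% → $0.00
Stainless water bottle $33.40: everything else → 8.25% + 2.75% transit = 11% → $3.67
Scarf $22.36: clothing & footwear → 0% + 0% transit = 0% → $0.00
Bottle of whiskey $57.22: alcohol → 12.75% + 3% transit = 15.75% → $9.01
Subtotal = $1368.76; tax = $98.64; total due = $1467.40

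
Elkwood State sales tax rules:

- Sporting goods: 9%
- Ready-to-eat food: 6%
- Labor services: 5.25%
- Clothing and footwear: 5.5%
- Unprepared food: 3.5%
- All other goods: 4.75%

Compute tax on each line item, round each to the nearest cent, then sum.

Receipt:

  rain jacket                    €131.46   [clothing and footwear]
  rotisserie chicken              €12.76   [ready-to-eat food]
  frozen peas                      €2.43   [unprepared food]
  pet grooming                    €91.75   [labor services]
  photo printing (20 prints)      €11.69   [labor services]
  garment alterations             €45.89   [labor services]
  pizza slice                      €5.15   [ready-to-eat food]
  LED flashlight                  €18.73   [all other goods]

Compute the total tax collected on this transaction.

€17.13

Rain jacket €131.46: clothing and footwear → 5.5% → €7.23
Rotisserie chicken €12.76: ready-to-eat food → 6% → €0.77
Frozen peas €2.43: unprepared food → 3.5% → €0.09
Pet grooming €91.75: labor services → 5.25% → €4.82
Photo printing (20 prints) €11.69: labor services → 5.25% → €0.61
Garment alterations €45.89: labor services → 5.25% → €2.41
Pizza slice €5.15: ready-to-eat food → 6% → €0.31
LED flashlight €18.73: all other goods → 4.75% → €0.89
Total tax = €7.23 + €0.77 + €0.09 + €4.82 + €0.61 + €2.41 + €0.31 + €0.89 = €17.13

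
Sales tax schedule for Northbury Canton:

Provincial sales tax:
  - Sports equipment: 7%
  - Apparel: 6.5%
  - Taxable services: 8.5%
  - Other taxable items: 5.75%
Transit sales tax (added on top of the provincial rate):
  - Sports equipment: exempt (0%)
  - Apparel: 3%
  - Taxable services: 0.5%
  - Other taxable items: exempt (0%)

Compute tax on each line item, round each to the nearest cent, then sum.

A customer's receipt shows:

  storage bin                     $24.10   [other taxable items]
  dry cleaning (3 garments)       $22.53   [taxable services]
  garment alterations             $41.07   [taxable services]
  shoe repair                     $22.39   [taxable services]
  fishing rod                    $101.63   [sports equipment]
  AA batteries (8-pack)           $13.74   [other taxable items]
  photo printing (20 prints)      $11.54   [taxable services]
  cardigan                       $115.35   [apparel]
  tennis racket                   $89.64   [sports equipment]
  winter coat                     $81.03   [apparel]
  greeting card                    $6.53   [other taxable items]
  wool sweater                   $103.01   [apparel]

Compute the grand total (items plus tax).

Storage bin $24.10: other taxable items → 5.75% + 0% transit = 5.75% → $1.39
Dry cleaning (3 garments) $22.53: taxable services → 8.5% + 0.5% transit = 9% → $2.03
Garment alterations $41.07: taxable services → 8.5% + 0.5% transit = 9% → $3.70
Shoe repair $22.39: taxable services → 8.5% + 0.5% transit = 9% → $2.02
Fishing rod $101.63: sports equipment → 7% + 0% transit = 7% → $7.11
AA batteries (8-pack) $13.74: other taxable items → 5.75% + 0% transit = 5.75% → $0.79
Photo printing (20 prints) $11.54: taxable services → 8.5% + 0.5% transit = 9% → $1.04
Cardigan $115.35: apparel → 6.5% + 3% transit = 9.5% → $10.96
Tennis racket $89.64: sports equipment → 7% + 0% transit = 7% → $6.27
Winter coat $81.03: apparel → 6.5% + 3% transit = 9.5% → $7.70
Greeting card $6.53: other taxable items → 5.75% + 0% transit = 5.75% → $0.38
Wool sweater $103.01: apparel → 6.5% + 3% transit = 9.5% → $9.79
Subtotal = $632.56; tax = $53.18; total due = $685.74

$685.74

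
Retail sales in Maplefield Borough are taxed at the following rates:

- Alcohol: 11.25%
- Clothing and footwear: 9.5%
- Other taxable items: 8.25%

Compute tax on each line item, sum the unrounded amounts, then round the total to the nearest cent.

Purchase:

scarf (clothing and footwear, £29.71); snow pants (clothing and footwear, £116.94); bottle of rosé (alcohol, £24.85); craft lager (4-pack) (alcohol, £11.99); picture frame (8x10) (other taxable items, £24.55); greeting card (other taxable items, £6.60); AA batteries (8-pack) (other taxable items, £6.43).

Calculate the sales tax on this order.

Scarf £29.71: clothing and footwear → 9.5% → £2.82245
Snow pants £116.94: clothing and footwear → 9.5% → £11.1093
Bottle of rosé £24.85: alcohol → 11.25% → £2.795625
Craft lager (4-pack) £11.99: alcohol → 11.25% → £1.348875
Picture frame (8x10) £24.55: other taxable items → 8.25% → £2.025375
Greeting card £6.60: other taxable items → 8.25% → £0.5445
AA batteries (8-pack) £6.43: other taxable items → 8.25% → £0.530475
Unrounded tax sum = £21.1766 → £21.18

£21.18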